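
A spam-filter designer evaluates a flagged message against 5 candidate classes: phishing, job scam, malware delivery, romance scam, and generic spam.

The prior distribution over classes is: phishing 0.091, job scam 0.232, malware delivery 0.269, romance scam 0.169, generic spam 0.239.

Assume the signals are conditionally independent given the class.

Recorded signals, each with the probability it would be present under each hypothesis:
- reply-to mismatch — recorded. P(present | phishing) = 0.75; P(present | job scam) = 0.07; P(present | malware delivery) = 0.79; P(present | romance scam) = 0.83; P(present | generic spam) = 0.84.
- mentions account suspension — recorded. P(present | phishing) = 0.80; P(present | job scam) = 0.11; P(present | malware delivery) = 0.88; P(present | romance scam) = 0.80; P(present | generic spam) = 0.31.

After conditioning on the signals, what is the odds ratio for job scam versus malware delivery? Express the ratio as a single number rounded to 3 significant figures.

0.00955

The normalizing constant cancels in an odds ratio, so compute prior × likelihood for the two hypotheses only:
  job scam: 0.232 × 0.07 × 0.11 = 0.0017864
  malware delivery: 0.269 × 0.79 × 0.88 = 0.18701
Odds(job scam : malware delivery) = 0.0017864 / 0.18701 ≈ 0.00955.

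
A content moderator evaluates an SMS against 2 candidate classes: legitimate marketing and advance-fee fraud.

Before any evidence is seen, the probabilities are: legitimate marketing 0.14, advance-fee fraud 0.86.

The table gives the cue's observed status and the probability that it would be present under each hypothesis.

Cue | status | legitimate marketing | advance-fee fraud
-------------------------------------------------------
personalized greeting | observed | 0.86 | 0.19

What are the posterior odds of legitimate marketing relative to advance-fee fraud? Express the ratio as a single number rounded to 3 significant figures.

0.737

Unnormalized posterior weight (prior times the cue likelihood) for each of the two hypotheses:
  legitimate marketing: 0.14 × 0.86 = 0.1204
  advance-fee fraud: 0.86 × 0.19 = 0.1634
Posterior odds = 0.1204 / 0.1634 ≈ 0.737.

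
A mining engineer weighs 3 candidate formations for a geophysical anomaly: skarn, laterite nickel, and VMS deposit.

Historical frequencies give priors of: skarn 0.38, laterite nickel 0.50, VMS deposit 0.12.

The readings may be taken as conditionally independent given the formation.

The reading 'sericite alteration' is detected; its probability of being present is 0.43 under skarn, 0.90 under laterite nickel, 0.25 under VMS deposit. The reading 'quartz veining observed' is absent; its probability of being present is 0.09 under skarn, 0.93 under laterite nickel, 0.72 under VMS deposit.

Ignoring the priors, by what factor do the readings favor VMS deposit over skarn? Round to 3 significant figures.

0.179

Joint likelihood of the reading pattern under each hypothesis (using 1 − P(present | H) for each absent reading):
  VMS deposit: 0.25 × (1 − 0.72) = 0.07
  skarn: 0.43 × (1 − 0.09) = 0.3913
Bayes factor = 0.07 / 0.3913 ≈ 0.179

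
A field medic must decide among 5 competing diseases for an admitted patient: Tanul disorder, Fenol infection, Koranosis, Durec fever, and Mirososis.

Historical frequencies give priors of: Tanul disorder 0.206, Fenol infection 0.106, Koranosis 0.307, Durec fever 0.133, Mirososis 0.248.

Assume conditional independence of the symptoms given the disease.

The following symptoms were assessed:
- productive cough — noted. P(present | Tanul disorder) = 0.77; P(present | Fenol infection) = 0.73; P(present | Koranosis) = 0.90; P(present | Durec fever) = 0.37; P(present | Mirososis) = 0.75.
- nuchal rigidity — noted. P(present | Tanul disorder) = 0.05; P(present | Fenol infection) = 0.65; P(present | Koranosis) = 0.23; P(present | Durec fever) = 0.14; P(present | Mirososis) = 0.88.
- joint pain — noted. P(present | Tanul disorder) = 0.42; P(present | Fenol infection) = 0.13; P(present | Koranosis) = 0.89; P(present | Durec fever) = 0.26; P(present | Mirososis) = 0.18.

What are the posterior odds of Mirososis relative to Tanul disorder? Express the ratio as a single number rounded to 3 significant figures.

8.84

The normalizing constant cancels in an odds ratio, so compute prior × likelihood for the two hypotheses only:
  Mirososis: 0.248 × 0.75 × 0.88 × 0.18 = 0.029462
  Tanul disorder: 0.206 × 0.77 × 0.05 × 0.42 = 0.003331
Posterior odds = 0.029462 / 0.003331 ≈ 8.84.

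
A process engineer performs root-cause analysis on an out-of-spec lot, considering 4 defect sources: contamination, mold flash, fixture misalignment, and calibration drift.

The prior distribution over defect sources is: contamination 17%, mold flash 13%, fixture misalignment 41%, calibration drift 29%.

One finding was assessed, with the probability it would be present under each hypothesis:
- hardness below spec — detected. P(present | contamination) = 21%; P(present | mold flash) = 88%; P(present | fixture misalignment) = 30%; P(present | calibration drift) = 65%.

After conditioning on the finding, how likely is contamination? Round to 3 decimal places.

0.077

By Bayes' rule, the unnormalized weight for each hypothesis is prior × likelihood:
  contamination: 0.17 × 0.21 = 0.0357
  mold flash: 0.13 × 0.88 = 0.1144
  fixture misalignment: 0.41 × 0.30 = 0.123
  calibration drift: 0.29 × 0.65 = 0.1885
Marginal likelihood of the evidence = 0.4616.
P(contamination | evidence) = 0.0357 / 0.4616 ≈ 0.077.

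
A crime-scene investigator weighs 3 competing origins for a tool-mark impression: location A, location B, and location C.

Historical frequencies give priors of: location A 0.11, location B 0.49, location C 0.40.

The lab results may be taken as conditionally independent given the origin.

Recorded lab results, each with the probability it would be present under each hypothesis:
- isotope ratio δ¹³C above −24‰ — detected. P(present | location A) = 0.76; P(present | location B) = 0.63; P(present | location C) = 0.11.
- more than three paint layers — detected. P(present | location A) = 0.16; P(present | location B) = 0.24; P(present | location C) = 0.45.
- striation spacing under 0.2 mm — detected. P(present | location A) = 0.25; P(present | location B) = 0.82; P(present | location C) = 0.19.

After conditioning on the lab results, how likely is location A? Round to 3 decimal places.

0.049

By Bayes' rule with conditional independence, the unnormalized weight for each hypothesis is prior × ∏ likelihoods:
  location A: 0.11 × 0.76 × 0.16 × 0.25 = 0.003344
  location B: 0.49 × 0.63 × 0.24 × 0.82 = 0.060752
  location C: 0.40 × 0.11 × 0.45 × 0.19 = 0.003762
Marginal likelihood of the evidence = 0.067858.
P(location A | evidence) = 0.003344 / 0.067858 ≈ 0.049.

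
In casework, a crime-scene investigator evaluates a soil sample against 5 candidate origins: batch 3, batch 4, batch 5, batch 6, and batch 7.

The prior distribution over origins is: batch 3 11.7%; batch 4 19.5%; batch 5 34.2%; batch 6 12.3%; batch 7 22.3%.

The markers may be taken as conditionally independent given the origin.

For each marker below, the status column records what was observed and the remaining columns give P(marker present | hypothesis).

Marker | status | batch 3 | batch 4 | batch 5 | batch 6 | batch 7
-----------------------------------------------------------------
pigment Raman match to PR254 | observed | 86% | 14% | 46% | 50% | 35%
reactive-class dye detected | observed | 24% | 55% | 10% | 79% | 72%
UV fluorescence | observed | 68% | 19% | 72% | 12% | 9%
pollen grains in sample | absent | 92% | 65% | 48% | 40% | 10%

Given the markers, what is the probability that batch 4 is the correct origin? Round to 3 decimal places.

By Bayes' rule with conditional independence, the unnormalized weight for each hypothesis is prior × ∏ likelihoods (using 1 − P(present | H) for each absent marker):
  batch 3: 0.117 × 0.86 × 0.24 × 0.68 × (1 − 0.92) = 0.0013137
  batch 4: 0.195 × 0.14 × 0.55 × 0.19 × (1 − 0.65) = 0.0009985
  batch 5: 0.342 × 0.46 × 0.10 × 0.72 × (1 − 0.48) = 0.0058901
  batch 6: 0.123 × 0.50 × 0.79 × 0.12 × (1 − 0.40) = 0.0034981
  batch 7: 0.223 × 0.35 × 0.72 × 0.09 × (1 − 0.10) = 0.0045519
Normalizing constant Z = 0.0013137 + 0.0009985 + 0.0058901 + 0.0034981 + 0.0045519 = 0.016252.
P(batch 4 | evidence) = 0.0009985 / 0.016252 ≈ 0.061.

0.061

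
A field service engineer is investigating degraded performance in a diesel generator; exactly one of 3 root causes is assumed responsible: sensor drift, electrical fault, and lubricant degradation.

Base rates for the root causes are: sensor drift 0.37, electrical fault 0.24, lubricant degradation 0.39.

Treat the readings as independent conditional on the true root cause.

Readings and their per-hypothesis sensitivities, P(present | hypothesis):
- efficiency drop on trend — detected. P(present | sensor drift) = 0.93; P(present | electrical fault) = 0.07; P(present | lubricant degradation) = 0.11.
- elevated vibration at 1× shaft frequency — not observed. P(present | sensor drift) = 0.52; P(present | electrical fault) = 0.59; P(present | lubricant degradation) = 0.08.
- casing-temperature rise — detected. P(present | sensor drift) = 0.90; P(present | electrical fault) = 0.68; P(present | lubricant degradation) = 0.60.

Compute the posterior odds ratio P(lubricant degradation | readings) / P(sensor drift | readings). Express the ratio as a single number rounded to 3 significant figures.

The normalizing constant cancels in an odds ratio, so compute prior × likelihood for the two hypotheses only (using 1 − P(present | H) for each absent reading):
  lubricant degradation: 0.39 × 0.11 × (1 − 0.08) × 0.60 = 0.023681
  sensor drift: 0.37 × 0.93 × (1 − 0.52) × 0.90 = 0.14865
Posterior odds = 0.023681 / 0.14865 ≈ 0.159.

0.159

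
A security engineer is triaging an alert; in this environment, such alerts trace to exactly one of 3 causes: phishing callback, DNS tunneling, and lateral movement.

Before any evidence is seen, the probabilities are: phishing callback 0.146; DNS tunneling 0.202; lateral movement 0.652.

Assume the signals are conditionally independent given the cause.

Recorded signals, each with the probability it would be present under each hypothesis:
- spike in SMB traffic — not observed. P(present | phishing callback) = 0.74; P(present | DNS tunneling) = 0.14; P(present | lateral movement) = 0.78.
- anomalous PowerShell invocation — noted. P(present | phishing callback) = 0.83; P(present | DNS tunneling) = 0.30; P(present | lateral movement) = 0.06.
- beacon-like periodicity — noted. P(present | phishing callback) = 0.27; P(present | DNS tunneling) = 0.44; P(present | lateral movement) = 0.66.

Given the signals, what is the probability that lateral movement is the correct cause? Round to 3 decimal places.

0.153

For each hypothesis, the unnormalized posterior weight is prior × product of the signal likelihoods (using 1 − P(present | H) for each absent signal):
  phishing callback: 0.146 × (1 − 0.74) × 0.83 × 0.27 = 0.0085068
  DNS tunneling: 0.202 × (1 − 0.14) × 0.30 × 0.44 = 0.022931
  lateral movement: 0.652 × (1 − 0.78) × 0.06 × 0.66 = 0.0056802
Normalizing constant Z = 0.0085068 + 0.022931 + 0.0056802 = 0.037118.
P(lateral movement | evidence) = 0.0056802 / 0.037118 ≈ 0.153.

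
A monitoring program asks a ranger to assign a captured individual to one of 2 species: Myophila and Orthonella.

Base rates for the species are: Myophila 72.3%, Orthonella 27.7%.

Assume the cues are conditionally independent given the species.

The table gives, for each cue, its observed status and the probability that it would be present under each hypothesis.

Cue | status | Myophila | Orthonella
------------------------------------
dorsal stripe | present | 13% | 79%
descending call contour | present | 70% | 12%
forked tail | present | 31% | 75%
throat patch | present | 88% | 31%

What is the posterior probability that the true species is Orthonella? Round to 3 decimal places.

0.254

By Bayes' rule with conditional independence, the unnormalized weight for each hypothesis is prior × ∏ likelihoods:
  Myophila: 0.723 × 0.13 × 0.70 × 0.31 × 0.88 = 0.017948
  Orthonella: 0.277 × 0.79 × 0.12 × 0.75 × 0.31 = 0.0061054
Normalizing constant Z = 0.017948 + 0.0061054 = 0.024054.
P(Orthonella | evidence) = 0.0061054 / 0.024054 ≈ 0.254.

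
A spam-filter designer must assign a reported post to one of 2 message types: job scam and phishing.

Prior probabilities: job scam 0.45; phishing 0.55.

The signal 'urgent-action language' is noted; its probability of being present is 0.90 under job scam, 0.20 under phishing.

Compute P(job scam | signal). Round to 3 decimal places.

Multiply each prior by the likelihood of the signal:
  job scam: 0.45 × 0.90 = 0.405
  phishing: 0.55 × 0.20 = 0.11
Marginal likelihood of the evidence = 0.515.
P(job scam | evidence) = 0.405 / 0.515 ≈ 0.786.

0.786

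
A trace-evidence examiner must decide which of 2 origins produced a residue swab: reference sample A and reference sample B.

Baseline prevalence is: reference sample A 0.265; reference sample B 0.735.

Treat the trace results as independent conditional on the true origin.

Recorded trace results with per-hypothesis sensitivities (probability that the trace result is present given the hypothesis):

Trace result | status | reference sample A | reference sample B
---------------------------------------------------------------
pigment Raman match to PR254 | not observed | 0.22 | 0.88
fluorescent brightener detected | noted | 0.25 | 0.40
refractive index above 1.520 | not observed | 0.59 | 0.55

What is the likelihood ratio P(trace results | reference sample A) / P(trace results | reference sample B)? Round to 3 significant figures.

3.70

The Bayes factor is the ratio of the joint likelihoods of the trace result pattern under the two hypotheses (using 1 − P(present | H) for each absent trace result).
  reference sample A: (1 − 0.22) × 0.25 × (1 − 0.59) = 0.07995
  reference sample B: (1 − 0.88) × 0.40 × (1 − 0.55) = 0.0216
Bayes factor = 0.07995 / 0.0216 ≈ 3.70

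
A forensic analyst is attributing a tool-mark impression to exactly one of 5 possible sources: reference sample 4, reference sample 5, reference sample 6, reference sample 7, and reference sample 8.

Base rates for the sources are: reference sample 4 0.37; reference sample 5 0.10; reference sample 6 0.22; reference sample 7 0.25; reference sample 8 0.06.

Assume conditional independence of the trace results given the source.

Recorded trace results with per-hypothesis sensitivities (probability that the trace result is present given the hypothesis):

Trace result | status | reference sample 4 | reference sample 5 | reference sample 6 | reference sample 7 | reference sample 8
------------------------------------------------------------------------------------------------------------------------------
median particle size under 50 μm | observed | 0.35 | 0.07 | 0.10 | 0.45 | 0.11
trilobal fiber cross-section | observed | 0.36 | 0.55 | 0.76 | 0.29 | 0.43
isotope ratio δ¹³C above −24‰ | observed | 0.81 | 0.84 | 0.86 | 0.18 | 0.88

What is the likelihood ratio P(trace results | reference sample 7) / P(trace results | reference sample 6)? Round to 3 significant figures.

The Bayes factor is the ratio of the joint likelihoods of the trace result pattern under the two hypotheses.
  reference sample 7: 0.45 × 0.29 × 0.18 = 0.02349
  reference sample 6: 0.10 × 0.76 × 0.86 = 0.06536
Bayes factor = 0.02349 / 0.06536 ≈ 0.359

0.359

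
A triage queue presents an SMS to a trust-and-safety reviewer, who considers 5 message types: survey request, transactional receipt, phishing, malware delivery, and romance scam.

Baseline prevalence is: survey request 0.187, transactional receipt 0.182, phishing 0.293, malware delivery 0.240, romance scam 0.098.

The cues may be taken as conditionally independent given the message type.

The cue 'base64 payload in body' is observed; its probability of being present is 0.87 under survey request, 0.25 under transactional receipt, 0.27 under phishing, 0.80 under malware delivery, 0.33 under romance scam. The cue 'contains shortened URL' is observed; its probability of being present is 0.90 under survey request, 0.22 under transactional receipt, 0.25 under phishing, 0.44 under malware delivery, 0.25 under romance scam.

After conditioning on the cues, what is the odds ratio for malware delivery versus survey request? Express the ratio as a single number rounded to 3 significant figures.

0.577

The normalizing constant cancels in an odds ratio, so compute prior × likelihood for the two hypotheses only:
  malware delivery: 0.240 × 0.80 × 0.44 = 0.08448
  survey request: 0.187 × 0.87 × 0.90 = 0.14642
Posterior odds = 0.08448 / 0.14642 ≈ 0.577.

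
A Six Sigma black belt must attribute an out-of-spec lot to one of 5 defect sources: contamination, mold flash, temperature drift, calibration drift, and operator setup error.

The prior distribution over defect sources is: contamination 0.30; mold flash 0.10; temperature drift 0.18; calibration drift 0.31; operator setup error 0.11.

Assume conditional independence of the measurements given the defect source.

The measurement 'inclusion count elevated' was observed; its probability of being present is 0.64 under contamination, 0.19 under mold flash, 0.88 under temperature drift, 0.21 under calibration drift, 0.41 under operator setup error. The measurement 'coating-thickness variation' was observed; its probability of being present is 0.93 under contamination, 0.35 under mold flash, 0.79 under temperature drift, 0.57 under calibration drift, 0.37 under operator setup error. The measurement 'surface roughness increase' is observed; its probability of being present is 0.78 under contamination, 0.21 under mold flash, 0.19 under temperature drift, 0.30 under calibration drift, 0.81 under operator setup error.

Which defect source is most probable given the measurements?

contamination

Multiply each prior by the joint likelihood of the measurement pattern:
  contamination: 0.30 × 0.64 × 0.93 × 0.78 = 0.13928
  mold flash: 0.10 × 0.19 × 0.35 × 0.21 = 0.0013965
  temperature drift: 0.18 × 0.88 × 0.79 × 0.19 = 0.023776
  calibration drift: 0.31 × 0.21 × 0.57 × 0.30 = 0.011132
  operator setup error: 0.11 × 0.41 × 0.37 × 0.81 = 0.013516
Normalizing constant Z = 0.13928 + 0.0013965 + 0.023776 + 0.011132 + 0.013516 = 0.1891.
P(contamination | evidence) ≈ 0.13928 / 0.1891 ≈ 0.737
P(mold flash | evidence) ≈ 0.0013965 / 0.1891 ≈ 0.007
P(temperature drift | evidence) ≈ 0.023776 / 0.1891 ≈ 0.126
P(calibration drift | evidence) ≈ 0.011132 / 0.1891 ≈ 0.059
P(operator setup error | evidence) ≈ 0.013516 / 0.1891 ≈ 0.071
The largest is 0.737, so contamination is most probable.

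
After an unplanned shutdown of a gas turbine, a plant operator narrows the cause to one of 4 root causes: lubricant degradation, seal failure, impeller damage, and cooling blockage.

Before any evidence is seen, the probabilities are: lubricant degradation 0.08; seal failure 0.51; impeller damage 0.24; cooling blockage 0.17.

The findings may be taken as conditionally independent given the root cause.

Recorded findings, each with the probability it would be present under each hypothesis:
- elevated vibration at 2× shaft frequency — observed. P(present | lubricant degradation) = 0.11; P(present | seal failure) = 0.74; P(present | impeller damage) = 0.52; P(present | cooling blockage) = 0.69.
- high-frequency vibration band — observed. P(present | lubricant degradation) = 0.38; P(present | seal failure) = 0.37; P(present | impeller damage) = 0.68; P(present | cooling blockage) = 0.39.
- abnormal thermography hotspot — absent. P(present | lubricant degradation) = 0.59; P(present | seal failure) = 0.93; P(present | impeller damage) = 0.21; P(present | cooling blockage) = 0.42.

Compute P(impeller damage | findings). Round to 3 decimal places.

Multiply each prior by the joint likelihood of the evidence pattern (using 1 − P(present | H) for each absent finding):
  lubricant degradation: 0.08 × 0.11 × 0.38 × (1 − 0.59) = 0.001371
  seal failure: 0.51 × 0.74 × 0.37 × (1 − 0.93) = 0.0097747
  impeller damage: 0.24 × 0.52 × 0.68 × (1 − 0.21) = 0.067043
  cooling blockage: 0.17 × 0.69 × 0.39 × (1 − 0.42) = 0.026533
Normalizing constant Z = 0.001371 + 0.0097747 + 0.067043 + 0.026533 = 0.10472.
P(impeller damage | evidence) = 0.067043 / 0.10472 ≈ 0.640.

0.640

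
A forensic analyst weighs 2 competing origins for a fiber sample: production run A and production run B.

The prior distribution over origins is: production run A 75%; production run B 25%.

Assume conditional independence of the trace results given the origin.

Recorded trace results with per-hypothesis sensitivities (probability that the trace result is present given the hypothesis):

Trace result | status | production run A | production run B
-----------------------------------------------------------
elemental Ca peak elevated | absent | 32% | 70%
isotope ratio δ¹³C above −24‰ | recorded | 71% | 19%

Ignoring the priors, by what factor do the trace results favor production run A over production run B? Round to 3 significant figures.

8.47

Joint likelihood of the trace result pattern under each hypothesis (using 1 − P(present | H) for each absent trace result):
  production run A: (1 − 0.32) × 0.71 = 0.4828
  production run B: (1 − 0.70) × 0.19 = 0.057
Bayes factor = 0.4828 / 0.057 ≈ 8.47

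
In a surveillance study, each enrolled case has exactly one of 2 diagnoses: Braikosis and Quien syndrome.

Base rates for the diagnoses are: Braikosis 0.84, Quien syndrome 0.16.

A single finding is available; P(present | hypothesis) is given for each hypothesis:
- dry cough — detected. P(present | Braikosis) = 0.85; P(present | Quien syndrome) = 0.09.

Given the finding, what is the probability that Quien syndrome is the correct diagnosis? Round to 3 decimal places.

For each hypothesis, the unnormalized posterior weight is prior × likelihood:
  Braikosis: 0.84 × 0.85 = 0.714
  Quien syndrome: 0.16 × 0.09 = 0.0144
Marginal likelihood of the evidence = 0.7284.
P(Quien syndrome | evidence) = 0.0144 / 0.7284 ≈ 0.020.

0.020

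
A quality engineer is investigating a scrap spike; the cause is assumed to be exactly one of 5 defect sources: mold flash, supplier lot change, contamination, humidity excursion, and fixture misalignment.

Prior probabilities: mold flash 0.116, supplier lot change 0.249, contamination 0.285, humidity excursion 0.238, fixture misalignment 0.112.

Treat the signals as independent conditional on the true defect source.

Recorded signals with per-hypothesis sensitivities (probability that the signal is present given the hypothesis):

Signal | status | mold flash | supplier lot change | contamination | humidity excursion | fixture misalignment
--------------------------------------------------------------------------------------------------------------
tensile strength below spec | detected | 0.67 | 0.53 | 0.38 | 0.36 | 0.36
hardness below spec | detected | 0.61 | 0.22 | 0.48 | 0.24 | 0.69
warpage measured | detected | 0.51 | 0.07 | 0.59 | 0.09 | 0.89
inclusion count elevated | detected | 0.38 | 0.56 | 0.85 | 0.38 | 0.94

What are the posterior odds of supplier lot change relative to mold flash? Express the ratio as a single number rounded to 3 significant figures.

The normalizing constant cancels in an odds ratio, so compute prior × likelihood for the two hypotheses only:
  supplier lot change: 0.249 × 0.53 × 0.22 × 0.07 × 0.56 = 0.0011381
  mold flash: 0.116 × 0.67 × 0.61 × 0.51 × 0.38 = 0.0091879
Odds(supplier lot change : mold flash) = 0.0011381 / 0.0091879 ≈ 0.124.

0.124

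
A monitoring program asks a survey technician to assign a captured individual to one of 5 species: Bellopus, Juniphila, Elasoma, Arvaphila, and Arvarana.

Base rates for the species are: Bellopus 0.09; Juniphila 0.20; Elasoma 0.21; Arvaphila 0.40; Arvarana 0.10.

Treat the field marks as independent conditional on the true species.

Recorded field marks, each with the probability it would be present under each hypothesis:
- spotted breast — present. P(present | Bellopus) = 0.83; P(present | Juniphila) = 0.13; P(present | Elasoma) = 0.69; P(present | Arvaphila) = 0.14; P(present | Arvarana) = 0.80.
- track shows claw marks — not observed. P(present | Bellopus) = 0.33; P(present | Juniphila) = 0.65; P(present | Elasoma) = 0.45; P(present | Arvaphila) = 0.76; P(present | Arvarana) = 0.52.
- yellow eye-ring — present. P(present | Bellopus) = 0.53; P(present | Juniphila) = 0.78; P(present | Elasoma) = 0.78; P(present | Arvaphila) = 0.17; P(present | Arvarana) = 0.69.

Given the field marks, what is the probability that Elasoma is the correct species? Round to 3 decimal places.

0.499

By Bayes' rule with conditional independence, the unnormalized weight for each hypothesis is prior × ∏ likelihoods (using 1 − P(present | H) for each absent field mark):
  Bellopus: 0.09 × 0.83 × (1 − 0.33) × 0.53 = 0.026526
  Juniphila: 0.20 × 0.13 × (1 − 0.65) × 0.78 = 0.007098
  Elasoma: 0.21 × 0.69 × (1 − 0.45) × 0.78 = 0.062162
  Arvaphila: 0.40 × 0.14 × (1 − 0.76) × 0.17 = 0.0022848
  Arvarana: 0.10 × 0.80 × (1 − 0.52) × 0.69 = 0.026496
The unnormalized weights sum to 0.12457.
P(Elasoma | evidence) = 0.062162 / 0.12457 ≈ 0.499.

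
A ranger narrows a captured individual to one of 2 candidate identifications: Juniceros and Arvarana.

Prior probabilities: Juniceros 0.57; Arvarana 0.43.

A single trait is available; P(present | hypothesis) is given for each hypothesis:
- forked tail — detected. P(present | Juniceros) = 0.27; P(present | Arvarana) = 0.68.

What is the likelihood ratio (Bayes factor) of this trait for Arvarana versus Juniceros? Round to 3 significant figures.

Likelihood of this trait under each hypothesis:
  Arvarana: 0.68
  Juniceros: 0.27
Bayes factor = 0.68 / 0.27 ≈ 2.52

2.52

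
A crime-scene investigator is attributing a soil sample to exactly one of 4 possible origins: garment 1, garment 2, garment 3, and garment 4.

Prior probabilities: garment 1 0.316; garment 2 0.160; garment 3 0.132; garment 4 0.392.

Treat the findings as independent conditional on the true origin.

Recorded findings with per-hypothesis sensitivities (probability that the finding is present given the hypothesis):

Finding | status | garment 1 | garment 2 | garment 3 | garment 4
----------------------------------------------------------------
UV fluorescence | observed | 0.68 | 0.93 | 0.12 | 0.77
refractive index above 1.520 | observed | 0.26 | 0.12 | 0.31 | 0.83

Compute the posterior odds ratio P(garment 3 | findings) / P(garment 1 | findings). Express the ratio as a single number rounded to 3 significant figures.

0.0879

Posterior odds equal prior odds times the likelihood ratio; only the two competing hypotheses matter.
  garment 3: 0.132 × 0.12 × 0.31 = 0.0049104
  garment 1: 0.316 × 0.68 × 0.26 = 0.055869
Posterior odds = 0.0049104 / 0.055869 ≈ 0.0879.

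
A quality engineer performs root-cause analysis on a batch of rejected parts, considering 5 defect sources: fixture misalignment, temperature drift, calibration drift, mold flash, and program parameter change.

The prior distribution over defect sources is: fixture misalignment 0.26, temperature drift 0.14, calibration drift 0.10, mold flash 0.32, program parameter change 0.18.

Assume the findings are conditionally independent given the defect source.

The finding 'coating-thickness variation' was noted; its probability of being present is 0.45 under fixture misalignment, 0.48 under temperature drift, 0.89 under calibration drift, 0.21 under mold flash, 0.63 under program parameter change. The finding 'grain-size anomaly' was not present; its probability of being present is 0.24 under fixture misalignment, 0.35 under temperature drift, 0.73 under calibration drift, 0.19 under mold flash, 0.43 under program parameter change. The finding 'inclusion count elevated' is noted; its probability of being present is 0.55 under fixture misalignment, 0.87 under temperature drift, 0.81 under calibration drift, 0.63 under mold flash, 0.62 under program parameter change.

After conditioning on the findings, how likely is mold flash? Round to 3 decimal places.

0.190

For each hypothesis, the unnormalized posterior weight is prior × product of the finding likelihoods (using 1 − P(present | H) for each absent finding):
  fixture misalignment: 0.26 × 0.45 × (1 − 0.24) × 0.55 = 0.048906
  temperature drift: 0.14 × 0.48 × (1 − 0.35) × 0.87 = 0.038002
  calibration drift: 0.10 × 0.89 × (1 − 0.73) × 0.81 = 0.019464
  mold flash: 0.32 × 0.21 × (1 − 0.19) × 0.63 = 0.034292
  program parameter change: 0.18 × 0.63 × (1 − 0.43) × 0.62 = 0.040076
The unnormalized weights sum to 0.18074.
P(mold flash | evidence) = 0.034292 / 0.18074 ≈ 0.190.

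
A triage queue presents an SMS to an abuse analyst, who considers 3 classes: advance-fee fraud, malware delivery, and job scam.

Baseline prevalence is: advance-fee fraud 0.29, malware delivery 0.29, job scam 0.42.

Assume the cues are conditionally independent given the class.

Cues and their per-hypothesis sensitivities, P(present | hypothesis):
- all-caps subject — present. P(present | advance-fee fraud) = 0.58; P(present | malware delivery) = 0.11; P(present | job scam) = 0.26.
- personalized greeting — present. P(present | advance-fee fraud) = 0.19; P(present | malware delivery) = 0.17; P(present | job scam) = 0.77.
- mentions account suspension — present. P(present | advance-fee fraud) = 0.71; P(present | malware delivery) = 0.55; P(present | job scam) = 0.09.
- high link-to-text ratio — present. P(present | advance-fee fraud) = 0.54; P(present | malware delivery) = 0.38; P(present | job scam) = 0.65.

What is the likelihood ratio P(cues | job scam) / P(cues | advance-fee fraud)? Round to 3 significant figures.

Joint likelihood of the cue pattern under each hypothesis:
  job scam: 0.26 × 0.77 × 0.09 × 0.65 = 0.011712
  advance-fee fraud: 0.58 × 0.19 × 0.71 × 0.54 = 0.042251
Bayes factor = 0.011712 / 0.042251 ≈ 0.277

0.277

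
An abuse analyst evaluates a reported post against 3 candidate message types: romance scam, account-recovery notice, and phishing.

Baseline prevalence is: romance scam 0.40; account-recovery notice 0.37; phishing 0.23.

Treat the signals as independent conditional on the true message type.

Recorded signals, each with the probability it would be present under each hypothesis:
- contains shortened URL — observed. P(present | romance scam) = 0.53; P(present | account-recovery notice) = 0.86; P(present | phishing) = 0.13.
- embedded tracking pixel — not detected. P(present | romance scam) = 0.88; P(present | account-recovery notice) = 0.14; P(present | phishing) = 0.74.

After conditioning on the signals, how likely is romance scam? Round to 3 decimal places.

0.083

By Bayes' rule with conditional independence, the unnormalized weight for each hypothesis is prior × ∏ likelihoods (using 1 − P(present | H) for each absent signal):
  romance scam: 0.40 × 0.53 × (1 − 0.88) = 0.02544
  account-recovery notice: 0.37 × 0.86 × (1 − 0.14) = 0.27365
  phishing: 0.23 × 0.13 × (1 − 0.74) = 0.007774
The unnormalized weights sum to 0.30687.
P(romance scam | evidence) = 0.02544 / 0.30687 ≈ 0.083.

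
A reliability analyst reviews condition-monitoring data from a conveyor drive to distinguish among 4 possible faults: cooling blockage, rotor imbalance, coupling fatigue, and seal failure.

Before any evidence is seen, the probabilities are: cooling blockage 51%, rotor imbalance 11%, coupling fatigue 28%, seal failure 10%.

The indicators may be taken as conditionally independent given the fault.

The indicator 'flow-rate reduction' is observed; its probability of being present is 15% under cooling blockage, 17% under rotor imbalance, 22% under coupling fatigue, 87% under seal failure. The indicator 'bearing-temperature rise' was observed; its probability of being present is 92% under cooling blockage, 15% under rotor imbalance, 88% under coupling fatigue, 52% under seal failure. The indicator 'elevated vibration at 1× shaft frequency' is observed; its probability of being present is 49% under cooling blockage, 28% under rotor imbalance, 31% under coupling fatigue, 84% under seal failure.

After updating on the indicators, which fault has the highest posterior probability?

By Bayes' rule with conditional independence, the unnormalized weight for each hypothesis is prior × ∏ likelihoods:
  cooling blockage: 0.51 × 0.15 × 0.92 × 0.49 = 0.034486
  rotor imbalance: 0.11 × 0.17 × 0.15 × 0.28 = 0.0007854
  coupling fatigue: 0.28 × 0.22 × 0.88 × 0.31 = 0.016804
  seal failure: 0.10 × 0.87 × 0.52 × 0.84 = 0.038002
The unnormalized weights sum to 0.090078.
P(cooling blockage | evidence) ≈ 0.034486 / 0.090078 ≈ 0.383
P(rotor imbalance | evidence) ≈ 0.0007854 / 0.090078 ≈ 0.009
P(coupling fatigue | evidence) ≈ 0.016804 / 0.090078 ≈ 0.187
P(seal failure | evidence) ≈ 0.038002 / 0.090078 ≈ 0.422
The largest is 0.422, so seal failure is most probable.

seal failure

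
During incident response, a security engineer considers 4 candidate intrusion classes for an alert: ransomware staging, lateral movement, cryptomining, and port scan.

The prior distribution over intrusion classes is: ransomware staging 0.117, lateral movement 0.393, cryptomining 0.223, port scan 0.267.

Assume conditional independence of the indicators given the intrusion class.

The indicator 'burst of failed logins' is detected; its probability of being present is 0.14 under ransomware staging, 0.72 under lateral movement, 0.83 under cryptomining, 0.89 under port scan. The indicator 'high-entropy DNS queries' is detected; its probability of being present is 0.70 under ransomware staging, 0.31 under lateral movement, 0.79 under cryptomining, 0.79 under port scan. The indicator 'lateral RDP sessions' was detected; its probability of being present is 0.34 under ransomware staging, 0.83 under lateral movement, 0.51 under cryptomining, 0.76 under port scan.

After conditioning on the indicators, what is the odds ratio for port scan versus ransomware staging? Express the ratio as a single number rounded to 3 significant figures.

36.6

The normalizing constant cancels in an odds ratio, so compute prior × likelihood for the two hypotheses only:
  port scan: 0.267 × 0.89 × 0.79 × 0.76 = 0.14267
  ransomware staging: 0.117 × 0.14 × 0.70 × 0.34 = 0.0038984
Odds(port scan : ransomware staging) = 0.14267 / 0.0038984 ≈ 36.6.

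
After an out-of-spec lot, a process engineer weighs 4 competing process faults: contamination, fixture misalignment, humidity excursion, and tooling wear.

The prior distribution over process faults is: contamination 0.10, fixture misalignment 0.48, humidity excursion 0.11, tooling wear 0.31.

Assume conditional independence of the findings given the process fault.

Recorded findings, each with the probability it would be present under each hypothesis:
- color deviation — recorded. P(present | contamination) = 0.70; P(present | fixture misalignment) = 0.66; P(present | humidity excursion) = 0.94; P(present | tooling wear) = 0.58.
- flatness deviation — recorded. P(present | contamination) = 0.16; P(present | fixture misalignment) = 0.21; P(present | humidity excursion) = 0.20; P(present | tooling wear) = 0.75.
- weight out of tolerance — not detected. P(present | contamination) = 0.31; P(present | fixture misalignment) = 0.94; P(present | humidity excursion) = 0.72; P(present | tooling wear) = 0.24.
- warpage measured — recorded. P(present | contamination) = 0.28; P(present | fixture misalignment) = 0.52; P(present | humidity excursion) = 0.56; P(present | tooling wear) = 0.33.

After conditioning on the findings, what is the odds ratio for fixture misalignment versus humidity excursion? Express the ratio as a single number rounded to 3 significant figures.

0.640

Unnormalized posterior weight (prior times the finding likelihoods) for each of the two hypotheses (using 1 − P(present | H) for each absent finding):
  fixture misalignment: 0.48 × 0.66 × 0.21 × (1 − 0.94) × 0.52 = 0.0020757
  humidity excursion: 0.11 × 0.94 × 0.20 × (1 − 0.72) × 0.56 = 0.0032426
Odds(fixture misalignment : humidity excursion) = 0.0020757 / 0.0032426 ≈ 0.640.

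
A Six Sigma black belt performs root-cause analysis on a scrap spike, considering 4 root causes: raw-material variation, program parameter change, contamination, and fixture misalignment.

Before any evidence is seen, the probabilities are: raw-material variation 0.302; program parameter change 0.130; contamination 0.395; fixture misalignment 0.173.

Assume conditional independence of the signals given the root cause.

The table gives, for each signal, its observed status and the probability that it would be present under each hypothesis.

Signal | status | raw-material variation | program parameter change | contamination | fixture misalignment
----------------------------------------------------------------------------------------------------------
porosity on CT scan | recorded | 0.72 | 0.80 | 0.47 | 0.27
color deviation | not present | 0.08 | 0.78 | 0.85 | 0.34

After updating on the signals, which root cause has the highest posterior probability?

raw-material variation

Multiply each prior by the joint likelihood of the signal pattern (using 1 − P(present | H) for each absent signal):
  raw-material variation: 0.302 × 0.72 × (1 − 0.08) = 0.20004
  program parameter change: 0.130 × 0.80 × (1 − 0.78) = 0.02288
  contamination: 0.395 × 0.47 × (1 − 0.85) = 0.027848
  fixture misalignment: 0.173 × 0.27 × (1 − 0.34) = 0.030829
Normalizing constant Z = 0.20004 + 0.02288 + 0.027848 + 0.030829 = 0.2816.
P(raw-material variation | evidence) ≈ 0.20004 / 0.2816 ≈ 0.710
P(program parameter change | evidence) ≈ 0.02288 / 0.2816 ≈ 0.081
P(contamination | evidence) ≈ 0.027848 / 0.2816 ≈ 0.099
P(fixture misalignment | evidence) ≈ 0.030829 / 0.2816 ≈ 0.109
The largest is 0.710, so raw-material variation is most probable.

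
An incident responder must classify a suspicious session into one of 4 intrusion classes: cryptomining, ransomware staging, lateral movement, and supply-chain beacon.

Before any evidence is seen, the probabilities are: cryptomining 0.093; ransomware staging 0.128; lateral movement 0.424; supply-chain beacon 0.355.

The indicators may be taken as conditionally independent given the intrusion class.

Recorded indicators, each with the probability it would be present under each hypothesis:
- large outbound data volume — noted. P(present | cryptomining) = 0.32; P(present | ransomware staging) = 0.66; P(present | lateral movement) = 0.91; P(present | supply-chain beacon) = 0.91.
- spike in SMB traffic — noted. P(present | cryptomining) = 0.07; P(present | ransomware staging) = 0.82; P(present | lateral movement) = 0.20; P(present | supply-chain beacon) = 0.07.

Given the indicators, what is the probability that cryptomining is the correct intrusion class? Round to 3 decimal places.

By Bayes' rule with conditional independence, the unnormalized weight for each hypothesis is prior × ∏ likelihoods:
  cryptomining: 0.093 × 0.32 × 0.07 = 0.0020832
  ransomware staging: 0.128 × 0.66 × 0.82 = 0.069274
  lateral movement: 0.424 × 0.91 × 0.20 = 0.077168
  supply-chain beacon: 0.355 × 0.91 × 0.07 = 0.022614
Normalizing constant Z = 0.0020832 + 0.069274 + 0.077168 + 0.022614 = 0.17114.
P(cryptomining | evidence) = 0.0020832 / 0.17114 ≈ 0.012.

0.012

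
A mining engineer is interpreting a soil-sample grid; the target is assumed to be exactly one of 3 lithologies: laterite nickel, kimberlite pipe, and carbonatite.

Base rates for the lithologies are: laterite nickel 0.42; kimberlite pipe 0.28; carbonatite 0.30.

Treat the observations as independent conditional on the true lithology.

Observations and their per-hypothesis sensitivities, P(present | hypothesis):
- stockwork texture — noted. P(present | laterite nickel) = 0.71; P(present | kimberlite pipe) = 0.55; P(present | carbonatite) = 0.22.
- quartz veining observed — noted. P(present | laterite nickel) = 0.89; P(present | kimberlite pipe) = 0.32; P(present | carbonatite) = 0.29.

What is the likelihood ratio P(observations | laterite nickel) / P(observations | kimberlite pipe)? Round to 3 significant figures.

3.59

Take the product of per-observation likelihoods under each hypothesis, then divide.
  laterite nickel: 0.71 × 0.89 = 0.6319
  kimberlite pipe: 0.55 × 0.32 = 0.176
Bayes factor = 0.6319 / 0.176 ≈ 3.59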